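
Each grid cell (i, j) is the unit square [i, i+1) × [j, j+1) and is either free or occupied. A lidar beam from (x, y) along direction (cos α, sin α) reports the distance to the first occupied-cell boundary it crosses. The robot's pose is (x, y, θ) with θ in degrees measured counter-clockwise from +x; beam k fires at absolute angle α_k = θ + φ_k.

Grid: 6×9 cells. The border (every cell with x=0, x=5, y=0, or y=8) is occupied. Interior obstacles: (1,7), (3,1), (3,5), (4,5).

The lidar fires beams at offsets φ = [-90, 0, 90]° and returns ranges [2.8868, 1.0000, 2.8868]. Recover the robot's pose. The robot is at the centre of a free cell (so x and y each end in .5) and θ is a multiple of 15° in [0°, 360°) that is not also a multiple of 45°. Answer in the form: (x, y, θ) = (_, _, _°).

(x, y, θ) = (2.5, 4.5, 30°)

The pose lattice has 24·16 = 384 candidates. Test each by forward raycasting.
  (2.5, 4.5, 165°): beam 1 = 3.6235 ≠ 2.8868 ✗
  (2.5, 1.5, 60°): beam 1 = 0.5774 ≠ 2.8868 ✗
  (2.5, 4.5, 105°): beam 1 = 1.9319 ≠ 2.8868 ✗
  …
  (2.5, 4.5, 30°): r_1=2.8868, r_2=1.0000, r_3=2.8868 — all match ✓
Unique over the lattice → pose = (2.5, 4.5, 30°).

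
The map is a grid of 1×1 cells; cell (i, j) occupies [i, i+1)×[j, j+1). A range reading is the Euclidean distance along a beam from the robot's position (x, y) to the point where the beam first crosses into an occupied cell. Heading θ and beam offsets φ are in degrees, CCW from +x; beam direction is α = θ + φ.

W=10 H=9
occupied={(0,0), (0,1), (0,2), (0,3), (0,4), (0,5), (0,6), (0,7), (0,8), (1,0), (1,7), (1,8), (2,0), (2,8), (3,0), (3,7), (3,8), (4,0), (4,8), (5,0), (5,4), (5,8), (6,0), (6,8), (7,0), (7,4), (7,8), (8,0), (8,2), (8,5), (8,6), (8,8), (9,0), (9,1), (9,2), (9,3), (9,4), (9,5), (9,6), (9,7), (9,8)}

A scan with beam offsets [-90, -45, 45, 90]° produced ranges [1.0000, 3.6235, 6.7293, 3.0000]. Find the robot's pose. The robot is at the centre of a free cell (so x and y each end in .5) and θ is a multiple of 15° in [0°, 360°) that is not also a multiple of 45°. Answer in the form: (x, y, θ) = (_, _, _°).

Enumerate (i+0.5, j+0.5, θ) over the 49 free cells and 16 admissible headings. For each, cast all 4 beams and compare to the given ranges.
  (6.5, 3.5, 300°): beam 1 = 5.0000 ≠ 1.0000 ✗
  (7.5, 7.5, 195°): beam 1 = 0.5176 ≠ 1.0000 ✗
  (1.5, 6.5, 210°): beam 1 = 0.5774 ≠ 1.0000 ✗
  …
  (1.5, 4.5, 330°): r_1=1.0000, r_2=3.6235, r_3=6.7293, r_4=3.0000 — all match ✓
Unique over the lattice → pose = (1.5, 4.5, 330°).

(x, y, θ) = (1.5, 4.5, 330°)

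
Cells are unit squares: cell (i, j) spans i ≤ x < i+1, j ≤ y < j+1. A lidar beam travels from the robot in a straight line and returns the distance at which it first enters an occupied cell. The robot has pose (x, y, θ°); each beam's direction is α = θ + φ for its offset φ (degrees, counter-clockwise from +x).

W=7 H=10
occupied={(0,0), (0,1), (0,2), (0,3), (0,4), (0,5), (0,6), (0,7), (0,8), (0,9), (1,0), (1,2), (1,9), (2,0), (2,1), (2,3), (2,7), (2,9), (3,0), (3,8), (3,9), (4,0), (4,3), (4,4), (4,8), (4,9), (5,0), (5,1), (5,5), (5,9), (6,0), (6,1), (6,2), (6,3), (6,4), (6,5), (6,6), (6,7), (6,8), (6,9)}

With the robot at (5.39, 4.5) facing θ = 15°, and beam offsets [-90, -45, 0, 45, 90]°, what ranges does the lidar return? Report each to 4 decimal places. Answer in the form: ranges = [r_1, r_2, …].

ranges = [2.3569, 0.7044, 0.6315, 0.5774, 0.5176]

beam 1: φ=-90°, α=285°
  d=(0.2588,-0.9659)  start (5,4)  tX=2.3569 tY=0.5176  stride 1/|dx|=3.8637 1/|dy|=1.0353
    cross y-line → (5,3), t=0.5176
    cross y-line → (5,2), t=1.5529
    cross x-line → (6,2), t=2.3569 (wall)
  → r_1 = 2.3569
beam 2: φ=-45°, α=330°
  d=(0.8660,-0.5000)  start (5,4)  tX=0.7044 tY=1.0000  stride 1/|dx|=1.1547 1/|dy|=2.0000
    cross x-line → (6,4), t=0.7044 (wall)
  → r_2 = 0.7044
beam 3: φ=0°, α=15°
  d=(0.9659,0.2588)  start (5,4)  tX=0.6315 tY=1.9319  stride 1/|dx|=1.0353 1/|dy|=3.8637
    cross x-line → (6,4), t=0.6315 (wall)
  → r_3 = 0.6315
beam 4: φ=45°, α=60°
  d=(0.5000,0.8660)  start (5,4)  tX=1.2200 tY=0.5774  stride 1/|dx|=2.0000 1/|dy|=1.1547
    cross y-line → (5,5), t=0.5774 (wall)
  → r_4 = 0.5774
beam 5: φ=90°, α=105°
  d=(-0.2588,0.9659)  start (5,4)  tX=1.5068 tY=0.5176  stride 1/|dx|=3.8637 1/|dy|=1.0353
    cross y-line → (5,5), t=0.5176 (wall)
  → r_5 = 0.5176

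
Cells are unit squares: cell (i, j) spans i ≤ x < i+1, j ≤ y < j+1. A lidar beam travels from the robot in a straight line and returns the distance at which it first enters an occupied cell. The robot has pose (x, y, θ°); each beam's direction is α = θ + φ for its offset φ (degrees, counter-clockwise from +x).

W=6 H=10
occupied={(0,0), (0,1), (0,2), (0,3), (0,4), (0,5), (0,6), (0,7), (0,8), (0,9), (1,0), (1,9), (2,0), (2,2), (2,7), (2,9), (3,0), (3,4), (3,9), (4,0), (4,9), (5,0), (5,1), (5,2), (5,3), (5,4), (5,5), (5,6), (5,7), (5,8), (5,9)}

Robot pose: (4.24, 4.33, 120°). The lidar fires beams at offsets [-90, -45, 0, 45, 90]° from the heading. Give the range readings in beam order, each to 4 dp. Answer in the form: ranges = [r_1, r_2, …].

beam 1: φ=-90°, α=30°
  direction (0.8660, 0.5000); cell (4,4); t to first gridline: x 0.8776, y 1.3400 (then +1.1547 / +2.0000)
    (5,4) via x @ 0.8776  # hit
  → r_1 = 0.8776
beam 2: φ=-45°, α=75°
  direction (0.2588, 0.9659); cell (4,4); t to first gridline: x 2.9364, y 0.6936 (then +3.8637 / +1.0353)
    (4,5) via y @ 0.6936
    (4,6) via y @ 1.7289
    (4,7) via y @ 2.7642
    (5,7) via x @ 2.9364  # hit
  → r_2 = 2.9364
beam 3: φ=0°, α=120°
  direction (-0.5000, 0.8660); cell (4,4); t to first gridline: x 0.4800, y 0.7736 (then +2.0000 / +1.1547)
    (3,4) via x @ 0.4800  # hit
  → r_3 = 0.4800
beam 4: φ=45°, α=165°
  direction (-0.9659, 0.2588); cell (4,4); t to first gridline: x 0.2485, y 2.5887 (then +1.0353 / +3.8637)
    (3,4) via x @ 0.2485  # hit
  → r_4 = 0.2485
beam 5: φ=90°, α=210°
  direction (-0.8660, -0.5000); cell (4,4); t to first gridline: x 0.2771, y 0.6600 (then +1.1547 / +2.0000)
    (3,4) via x @ 0.2771  # hit
  → r_5 = 0.2771

ranges = [0.8776, 2.9364, 0.4800, 0.2485, 0.2771]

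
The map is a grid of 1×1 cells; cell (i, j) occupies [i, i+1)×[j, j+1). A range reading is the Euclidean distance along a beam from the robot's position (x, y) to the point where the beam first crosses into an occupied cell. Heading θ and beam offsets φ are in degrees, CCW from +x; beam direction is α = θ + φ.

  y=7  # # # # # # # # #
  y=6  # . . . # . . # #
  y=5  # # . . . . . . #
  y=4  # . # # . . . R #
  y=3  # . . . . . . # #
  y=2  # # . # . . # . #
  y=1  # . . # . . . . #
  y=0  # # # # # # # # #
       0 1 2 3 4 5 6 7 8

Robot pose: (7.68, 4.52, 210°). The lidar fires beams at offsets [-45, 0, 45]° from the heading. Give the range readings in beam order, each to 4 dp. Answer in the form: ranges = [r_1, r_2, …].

beam 1: φ=-45°, α=165°
  d=(-0.9659,0.2588)  start (7,4)  tX=0.7040 tY=1.8546  stride 1/|dx|=1.0353 1/|dy|=3.8637
    cross x-line → (6,4), t=0.7040
    cross x-line → (5,4), t=1.7393
    cross y-line → (5,5), t=1.8546
    cross x-line → (4,5), t=2.7745
    cross x-line → (3,5), t=3.8098
    cross x-line → (2,5), t=4.8451
    cross y-line → (2,6), t=5.7183
    cross x-line → (1,6), t=5.8804
    cross x-line → (0,6), t=6.9156 (wall)
  → r_1 = 6.9156
beam 2: φ=0°, α=210°
  d=(-0.8660,-0.5000)  start (7,4)  tX=0.7852 tY=1.0400  stride 1/|dx|=1.1547 1/|dy|=2.0000
    cross x-line → (6,4), t=0.7852
    cross y-line → (6,3), t=1.0400
    cross x-line → (5,3), t=1.9399
    cross y-line → (5,2), t=3.0400
    cross x-line → (4,2), t=3.0946
    cross x-line → (3,2), t=4.2493 (wall)
  → r_2 = 4.2493
beam 3: φ=45°, α=255°
  d=(-0.2588,-0.9659)  start (7,4)  tX=2.6273 tY=0.5383  stride 1/|dx|=3.8637 1/|dy|=1.0353
    cross y-line → (7,3), t=0.5383 (wall)
  → r_3 = 0.5383

ranges = [6.9156, 4.2493, 0.5383]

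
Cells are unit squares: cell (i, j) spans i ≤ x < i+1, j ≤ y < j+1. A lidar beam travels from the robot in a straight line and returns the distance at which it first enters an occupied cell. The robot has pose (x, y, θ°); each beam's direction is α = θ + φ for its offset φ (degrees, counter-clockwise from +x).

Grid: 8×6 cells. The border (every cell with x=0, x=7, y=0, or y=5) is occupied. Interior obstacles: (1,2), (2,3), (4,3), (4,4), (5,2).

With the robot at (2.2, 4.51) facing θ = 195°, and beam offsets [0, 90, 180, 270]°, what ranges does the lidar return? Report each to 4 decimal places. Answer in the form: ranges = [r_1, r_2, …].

ranges = [1.2423, 0.5280, 1.8635, 0.5073]

beam 1: φ=0°, α=195°
  cosα=-0.9659 sinα=-0.2588 | (2,4) | tMaxX 0.2071 tMaxY 1.9705 | tΔX 1.0353 tΔY 3.8637
    t=0.2071 [x] (1,4)
    t=1.2423 [x] (0,4) — stop
  → r_1 = 1.2423
beam 2: φ=90°, α=285°
  cosα=0.2588 sinα=-0.9659 | (2,4) | tMaxX 3.0910 tMaxY 0.5280 | tΔX 3.8637 tΔY 1.0353
    t=0.5280 [y] (2,3) — stop
  → r_2 = 0.5280
beam 3: φ=180°, α=15°
  cosα=0.9659 sinα=0.2588 | (2,4) | tMaxX 0.8282 tMaxY 1.8932 | tΔX 1.0353 tΔY 3.8637
    t=0.8282 [x] (3,4)
    t=1.8635 [x] (4,4) — stop
  → r_3 = 1.8635
beam 4: φ=270°, α=105°
  cosα=-0.2588 sinα=0.9659 | (2,4) | tMaxX 0.7727 tMaxY 0.5073 | tΔX 3.8637 tΔY 1.0353
    t=0.5073 [y] (2,5) — stop
  → r_4 = 0.5073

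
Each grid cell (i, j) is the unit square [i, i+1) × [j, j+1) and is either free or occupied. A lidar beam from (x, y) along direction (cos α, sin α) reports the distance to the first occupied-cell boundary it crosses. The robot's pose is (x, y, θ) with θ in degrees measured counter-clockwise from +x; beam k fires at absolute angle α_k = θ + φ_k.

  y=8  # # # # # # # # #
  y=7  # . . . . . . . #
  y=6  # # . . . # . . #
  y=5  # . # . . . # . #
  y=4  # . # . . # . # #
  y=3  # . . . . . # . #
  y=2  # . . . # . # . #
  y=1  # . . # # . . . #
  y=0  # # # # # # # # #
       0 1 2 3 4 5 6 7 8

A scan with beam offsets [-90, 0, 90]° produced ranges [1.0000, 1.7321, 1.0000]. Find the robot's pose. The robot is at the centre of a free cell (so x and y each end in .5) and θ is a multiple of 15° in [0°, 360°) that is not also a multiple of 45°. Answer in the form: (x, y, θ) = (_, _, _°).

Enumerate (i+0.5, j+0.5, θ) over the 37 free cells and 16 admissible headings. For each, cast all 3 beams and compare to the given ranges.
  (3.5, 7.5, 195°): beam 1 = 0.5176 ≠ 1.0000 ✗
  (7.5, 5.5, 330°): beam 1 = 0.5774 ≠ 1.0000 ✗
  (2.5, 6.5, 120°): beam 1 = 3.0000 ≠ 1.0000 ✗
  …
  (3.5, 3.5, 30°): r_1=1.0000, r_2=1.7321, r_3=1.0000 — all match ✓
Only this pose fits every beam.

(x, y, θ) = (3.5, 3.5, 30°)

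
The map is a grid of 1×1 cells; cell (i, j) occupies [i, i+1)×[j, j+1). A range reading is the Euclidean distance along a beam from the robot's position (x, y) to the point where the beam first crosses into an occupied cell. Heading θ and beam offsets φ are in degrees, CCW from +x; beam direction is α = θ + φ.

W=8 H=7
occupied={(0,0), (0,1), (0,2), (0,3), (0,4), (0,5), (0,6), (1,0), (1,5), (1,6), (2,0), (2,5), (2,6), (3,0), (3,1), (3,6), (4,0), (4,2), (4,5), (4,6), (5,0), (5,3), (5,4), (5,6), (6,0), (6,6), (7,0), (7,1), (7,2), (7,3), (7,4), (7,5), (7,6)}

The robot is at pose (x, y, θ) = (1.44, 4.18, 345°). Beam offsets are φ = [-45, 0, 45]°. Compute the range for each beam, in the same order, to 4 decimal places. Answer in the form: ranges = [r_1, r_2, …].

beam 1: φ=-45°, α=300°
  d=(0.5000,-0.8660)  start (1,4)  tX=1.1200 tY=0.2078  stride 1/|dx|=2.0000 1/|dy|=1.1547
    cross y-line → (1,3), t=0.2078
    cross x-line → (2,3), t=1.1200
    cross y-line → (2,2), t=1.3625
    cross y-line → (2,1), t=2.5172
    cross x-line → (3,1), t=3.1200 (wall)
  → r_1 = 3.1200
beam 2: φ=0°, α=345°
  d=(0.9659,-0.2588)  start (1,4)  tX=0.5798 tY=0.6955  stride 1/|dx|=1.0353 1/|dy|=3.8637
    cross x-line → (2,4), t=0.5798
    cross y-line → (2,3), t=0.6955
    cross x-line → (3,3), t=1.6150
    cross x-line → (4,3), t=2.6503
    cross x-line → (5,3), t=3.6856 (wall)
  → r_2 = 3.6856
beam 3: φ=45°, α=30°
  d=(0.8660,0.5000)  start (1,4)  tX=0.6466 tY=1.6400  stride 1/|dx|=1.1547 1/|dy|=2.0000
    cross x-line → (2,4), t=0.6466
    cross y-line → (2,5), t=1.6400 (wall)
  → r_3 = 1.6400

ranges = [3.1200, 3.6856, 1.6400]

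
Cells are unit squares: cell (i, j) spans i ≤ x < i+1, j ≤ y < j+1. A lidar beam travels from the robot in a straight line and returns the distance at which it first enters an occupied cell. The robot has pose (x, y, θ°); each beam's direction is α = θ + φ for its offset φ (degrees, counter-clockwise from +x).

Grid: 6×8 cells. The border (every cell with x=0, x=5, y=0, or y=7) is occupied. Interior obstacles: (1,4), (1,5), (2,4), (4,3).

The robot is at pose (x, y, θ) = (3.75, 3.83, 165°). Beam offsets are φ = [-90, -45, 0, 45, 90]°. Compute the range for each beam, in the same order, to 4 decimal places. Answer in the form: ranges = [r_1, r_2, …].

ranges = [3.2818, 3.6604, 0.7765, 3.1754, 2.9298]

beam 1: φ=-90°, α=75°
  cosα=0.2588 sinα=0.9659 | (3,3) | tMaxX 0.9659 tMaxY 0.1760 | tΔX 3.8637 tΔY 1.0353
    t=0.1760 [y] (3,4)
    t=0.9659 [x] (4,4)
    t=1.2113 [y] (4,5)
    t=2.2465 [y] (4,6)
    t=3.2818 [y] (4,7) — stop
  → r_1 = 3.2818
beam 2: φ=-45°, α=120°
  cosα=-0.5000 sinα=0.8660 | (3,3) | tMaxX 1.5000 tMaxY 0.1963 | tΔX 2.0000 tΔY 1.1547
    t=0.1963 [y] (3,4)
    t=1.3510 [y] (3,5)
    t=1.5000 [x] (2,5)
    t=2.5057 [y] (2,6)
    t=3.5000 [x] (1,6)
    t=3.6604 [y] (1,7) — stop
  → r_2 = 3.6604
beam 3: φ=0°, α=165°
  cosα=-0.9659 sinα=0.2588 | (3,3) | tMaxX 0.7765 tMaxY 0.6568 | tΔX 1.0353 tΔY 3.8637
    t=0.6568 [y] (3,4)
    t=0.7765 [x] (2,4) — stop
  → r_3 = 0.7765
beam 4: φ=45°, α=210°
  cosα=-0.8660 sinα=-0.5000 | (3,3) | tMaxX 0.8660 tMaxY 1.6600 | tΔX 1.1547 tΔY 2.0000
    t=0.8660 [x] (2,3)
    t=1.6600 [y] (2,2)
    t=2.0207 [x] (1,2)
    t=3.1754 [x] (0,2) — stop
  → r_4 = 3.1754
beam 5: φ=90°, α=255°
  cosα=-0.2588 sinα=-0.9659 | (3,3) | tMaxX 2.8978 tMaxY 0.8593 | tΔX 3.8637 tΔY 1.0353
    t=0.8593 [y] (3,2)
    t=1.8946 [y] (3,1)
    t=2.8978 [x] (2,1)
    t=2.9298 [y] (2,0) — stop
  → r_5 = 2.9298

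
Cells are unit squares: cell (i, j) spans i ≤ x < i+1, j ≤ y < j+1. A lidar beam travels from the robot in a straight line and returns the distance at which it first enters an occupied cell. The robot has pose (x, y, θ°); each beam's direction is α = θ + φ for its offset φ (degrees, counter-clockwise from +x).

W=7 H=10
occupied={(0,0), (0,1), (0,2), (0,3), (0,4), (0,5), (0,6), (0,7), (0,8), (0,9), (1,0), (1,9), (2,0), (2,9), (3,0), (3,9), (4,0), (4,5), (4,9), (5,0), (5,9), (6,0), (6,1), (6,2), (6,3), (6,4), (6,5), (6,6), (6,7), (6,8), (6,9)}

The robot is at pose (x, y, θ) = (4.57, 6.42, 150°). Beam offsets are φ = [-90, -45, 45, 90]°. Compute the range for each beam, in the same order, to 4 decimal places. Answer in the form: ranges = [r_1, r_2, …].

beam 1: φ=-90°, α=60°
  d=(0.5000,0.8660)  start (4,6)  tX=0.8600 tY=0.6697  stride 1/|dx|=2.0000 1/|dy|=1.1547
    cross y-line → (4,7), t=0.6697
    cross x-line → (5,7), t=0.8600
    cross y-line → (5,8), t=1.8244
    cross x-line → (6,8), t=2.8600 (wall)
  → r_1 = 2.8600
beam 2: φ=-45°, α=105°
  d=(-0.2588,0.9659)  start (4,6)  tX=2.2023 tY=0.6005  stride 1/|dx|=3.8637 1/|dy|=1.0353
    cross y-line → (4,7), t=0.6005
    cross y-line → (4,8), t=1.6357
    cross x-line → (3,8), t=2.2023
    cross y-line → (3,9), t=2.6710 (wall)
  → r_2 = 2.6710
beam 3: φ=45°, α=195°
  d=(-0.9659,-0.2588)  start (4,6)  tX=0.5901 tY=1.6228  stride 1/|dx|=1.0353 1/|dy|=3.8637
    cross x-line → (3,6), t=0.5901
    cross y-line → (3,5), t=1.6228
    cross x-line → (2,5), t=1.6254
    cross x-line → (1,5), t=2.6607
    cross x-line → (0,5), t=3.6959 (wall)
  → r_3 = 3.6959
beam 4: φ=90°, α=240°
  d=(-0.5000,-0.8660)  start (4,6)  tX=1.1400 tY=0.4850  stride 1/|dx|=2.0000 1/|dy|=1.1547
    cross y-line → (4,5), t=0.4850 (wall)
  → r_4 = 0.4850

ranges = [2.8600, 2.6710, 3.6959, 0.4850]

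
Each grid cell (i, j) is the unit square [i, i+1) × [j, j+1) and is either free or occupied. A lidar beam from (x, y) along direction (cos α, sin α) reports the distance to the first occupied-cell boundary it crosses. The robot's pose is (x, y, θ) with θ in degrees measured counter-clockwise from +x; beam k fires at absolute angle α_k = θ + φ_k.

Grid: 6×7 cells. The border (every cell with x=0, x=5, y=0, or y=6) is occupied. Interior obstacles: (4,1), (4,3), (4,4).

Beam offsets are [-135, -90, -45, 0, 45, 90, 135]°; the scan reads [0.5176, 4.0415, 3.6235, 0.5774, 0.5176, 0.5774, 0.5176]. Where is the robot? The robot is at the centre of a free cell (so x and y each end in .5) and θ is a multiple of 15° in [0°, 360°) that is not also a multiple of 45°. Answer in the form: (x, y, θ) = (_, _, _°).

Enumerate (i+0.5, j+0.5, θ) over the 17 free cells and 16 admissible headings. For each, cast all 7 beams and compare to the given ranges.
  (4.5, 2.5, 105°): beam 1 = 0.5774 ≠ 0.5176 ✗
  (1.5, 3.5, 15°): beam 1 = 1.0000 ≠ 0.5176 ✗
  (1.5, 1.5, 120°): beam 1 = 1.9319 ≠ 0.5176 ✗
  (3.5, 5.5, 60°): beam 1 = 1.9319 ≠ 0.5176 ✗
  (4.5, 2.5, 30°): beam 2 = 0.5774 ≠ 4.0415 ✗
  …
  (4.5, 2.5, 240°): r_1=0.5176, r_2=4.0415, r_3=3.6235, r_4=0.5774, r_5=0.5176, r_6=0.5774, r_7=0.5176 — all match ✓
Unique over the lattice → pose = (4.5, 2.5, 240°).

(x, y, θ) = (4.5, 2.5, 240°)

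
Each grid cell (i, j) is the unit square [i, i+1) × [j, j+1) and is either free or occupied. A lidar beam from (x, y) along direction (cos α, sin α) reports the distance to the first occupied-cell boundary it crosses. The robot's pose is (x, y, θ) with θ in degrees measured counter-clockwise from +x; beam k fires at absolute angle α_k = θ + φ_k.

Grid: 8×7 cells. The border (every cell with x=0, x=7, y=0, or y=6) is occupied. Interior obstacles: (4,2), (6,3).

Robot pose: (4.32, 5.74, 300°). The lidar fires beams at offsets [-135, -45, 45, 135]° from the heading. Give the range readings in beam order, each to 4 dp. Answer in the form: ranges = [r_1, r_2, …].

beam 1: φ=-135°, α=165°
  dir = (cos 165°, sin 165°) = (-0.9659, 0.2588); from cell (4,5)
  next x-line at t=0.3313, next y-line at t=1.0046; Δt_x=1.0353, Δt_y=3.8637
    x: enter (3,5) at t=0.3313
    y: enter (3,6) at t=1.0046 ← occupied
  → r_1 = 1.0046
beam 2: φ=-45°, α=255°
  dir = (cos 255°, sin 255°) = (-0.2588, -0.9659); from cell (4,5)
  next x-line at t=1.2364, next y-line at t=0.7661; Δt_x=3.8637, Δt_y=1.0353
    y: enter (4,4) at t=0.7661
    x: enter (3,4) at t=1.2364
    y: enter (3,3) at t=1.8014
    y: enter (3,2) at t=2.8367
    y: enter (3,1) at t=3.8719
    y: enter (3,0) at t=4.9072 ← occupied
  → r_2 = 4.9072
beam 3: φ=45°, α=345°
  dir = (cos 345°, sin 345°) = (0.9659, -0.2588); from cell (4,5)
  next x-line at t=0.7040, next y-line at t=2.8591; Δt_x=1.0353, Δt_y=3.8637
    x: enter (5,5) at t=0.7040
    x: enter (6,5) at t=1.7393
    x: enter (7,5) at t=2.7745 ← occupied
  → r_3 = 2.7745
beam 4: φ=135°, α=75°
  dir = (cos 75°, sin 75°) = (0.2588, 0.9659); from cell (4,5)
  next x-line at t=2.6273, next y-line at t=0.2692; Δt_x=3.8637, Δt_y=1.0353
    y: enter (4,6) at t=0.2692 ← occupied
  → r_4 = 0.2692

ranges = [1.0046, 4.9072, 2.7745, 0.2692]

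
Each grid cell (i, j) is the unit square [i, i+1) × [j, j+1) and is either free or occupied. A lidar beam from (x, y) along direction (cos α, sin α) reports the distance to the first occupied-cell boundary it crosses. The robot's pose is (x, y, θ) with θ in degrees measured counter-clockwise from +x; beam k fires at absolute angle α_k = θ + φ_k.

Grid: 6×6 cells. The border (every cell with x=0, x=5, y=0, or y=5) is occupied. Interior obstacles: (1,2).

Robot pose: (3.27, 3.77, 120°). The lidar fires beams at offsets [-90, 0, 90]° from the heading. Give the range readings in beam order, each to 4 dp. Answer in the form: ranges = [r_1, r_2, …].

beam 1: φ=-90°, α=30°
  direction (0.8660, 0.5000); cell (3,3); t to first gridline: x 0.8429, y 0.4600 (then +1.1547 / +2.0000)
    (3,4) via y @ 0.4600
    (4,4) via x @ 0.8429
    (5,4) via x @ 1.9976  # hit
  → r_1 = 1.9976
beam 2: φ=0°, α=120°
  direction (-0.5000, 0.8660); cell (3,3); t to first gridline: x 0.5400, y 0.2656 (then +2.0000 / +1.1547)
    (3,4) via y @ 0.2656
    (2,4) via x @ 0.5400
    (2,5) via y @ 1.4203  # hit
  → r_2 = 1.4203
beam 3: φ=90°, α=210°
  direction (-0.8660, -0.5000); cell (3,3); t to first gridline: x 0.3118, y 1.5400 (then +1.1547 / +2.0000)
    (2,3) via x @ 0.3118
    (1,3) via x @ 1.4665
    (1,2) via y @ 1.5400  # hit
  → r_3 = 1.5400

ranges = [1.9976, 1.4203, 1.5400]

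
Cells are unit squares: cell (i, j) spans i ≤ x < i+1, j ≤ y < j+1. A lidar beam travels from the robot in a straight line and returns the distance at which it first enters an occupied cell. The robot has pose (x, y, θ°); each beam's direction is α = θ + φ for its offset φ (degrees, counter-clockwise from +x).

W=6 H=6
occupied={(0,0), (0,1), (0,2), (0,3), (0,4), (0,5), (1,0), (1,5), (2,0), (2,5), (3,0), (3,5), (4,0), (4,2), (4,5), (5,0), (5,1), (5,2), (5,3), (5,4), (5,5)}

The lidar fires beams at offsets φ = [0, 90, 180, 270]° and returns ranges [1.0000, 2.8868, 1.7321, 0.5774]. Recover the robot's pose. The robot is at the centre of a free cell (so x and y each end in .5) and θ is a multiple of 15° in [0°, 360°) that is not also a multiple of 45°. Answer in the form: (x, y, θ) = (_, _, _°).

(x, y, θ) = (1.5, 3.5, 240°)

Enumerate (i+0.5, j+0.5, θ) over the 15 free cells and 16 admissible headings. For each, cast all 4 beams and compare to the given ranges.
  (4.5, 4.5, 105°): beam 1 = 0.5176 ≠ 1.0000 ✗
  (4.5, 4.5, 300°): beam 2 = 0.5774 ≠ 2.8868 ✗
  (3.5, 3.5, 75°): beam 1 = 1.5529 ≠ 1.0000 ✗
  …
  (1.5, 3.5, 240°): r_1=1.0000, r_2=2.8868, r_3=1.7321, r_4=0.5774 — all match ✓
No second candidate reproduces the full scan.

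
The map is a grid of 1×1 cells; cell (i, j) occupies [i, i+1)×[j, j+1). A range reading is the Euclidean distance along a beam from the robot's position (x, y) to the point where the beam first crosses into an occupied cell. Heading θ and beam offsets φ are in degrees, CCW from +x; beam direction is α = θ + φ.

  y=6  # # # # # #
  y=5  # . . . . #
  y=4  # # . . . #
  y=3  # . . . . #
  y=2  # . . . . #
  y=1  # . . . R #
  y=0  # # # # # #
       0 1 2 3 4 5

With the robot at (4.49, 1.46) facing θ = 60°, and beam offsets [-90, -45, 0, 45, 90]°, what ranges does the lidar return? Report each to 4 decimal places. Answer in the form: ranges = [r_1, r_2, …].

beam 1: φ=-90°, α=330°
  dir = (cos 330°, sin 330°) = (0.8660, -0.5000); from cell (4,1)
  next x-line at t=0.5889, next y-line at t=0.9200; Δt_x=1.1547, Δt_y=2.0000
    x: enter (5,1) at t=0.5889 ← occupied
  → r_1 = 0.5889
beam 2: φ=-45°, α=15°
  dir = (cos 15°, sin 15°) = (0.9659, 0.2588); from cell (4,1)
  next x-line at t=0.5280, next y-line at t=2.0864; Δt_x=1.0353, Δt_y=3.8637
    x: enter (5,1) at t=0.5280 ← occupied
  → r_2 = 0.5280
beam 3: φ=0°, α=60°
  dir = (cos 60°, sin 60°) = (0.5000, 0.8660); from cell (4,1)
  next x-line at t=1.0200, next y-line at t=0.6235; Δt_x=2.0000, Δt_y=1.1547
    y: enter (4,2) at t=0.6235
    x: enter (5,2) at t=1.0200 ← occupied
  → r_3 = 1.0200
beam 4: φ=45°, α=105°
  dir = (cos 105°, sin 105°) = (-0.2588, 0.9659); from cell (4,1)
  next x-line at t=1.8932, next y-line at t=0.5590; Δt_x=3.8637, Δt_y=1.0353
    y: enter (4,2) at t=0.5590
    y: enter (4,3) at t=1.5943
    x: enter (3,3) at t=1.8932
    y: enter (3,4) at t=2.6296
    y: enter (3,5) at t=3.6649
    y: enter (3,6) at t=4.7002 ← occupied
  → r_4 = 4.7002
beam 5: φ=90°, α=150°
  dir = (cos 150°, sin 150°) = (-0.8660, 0.5000); from cell (4,1)
  next x-line at t=0.5658, next y-line at t=1.0800; Δt_x=1.1547, Δt_y=2.0000
    x: enter (3,1) at t=0.5658
    y: enter (3,2) at t=1.0800
    x: enter (2,2) at t=1.7205
    x: enter (1,2) at t=2.8752
    y: enter (1,3) at t=3.0800
    x: enter (0,3) at t=4.0299 ← occupied
  → r_5 = 4.0299

ranges = [0.5889, 0.5280, 1.0200, 4.7002, 4.0299]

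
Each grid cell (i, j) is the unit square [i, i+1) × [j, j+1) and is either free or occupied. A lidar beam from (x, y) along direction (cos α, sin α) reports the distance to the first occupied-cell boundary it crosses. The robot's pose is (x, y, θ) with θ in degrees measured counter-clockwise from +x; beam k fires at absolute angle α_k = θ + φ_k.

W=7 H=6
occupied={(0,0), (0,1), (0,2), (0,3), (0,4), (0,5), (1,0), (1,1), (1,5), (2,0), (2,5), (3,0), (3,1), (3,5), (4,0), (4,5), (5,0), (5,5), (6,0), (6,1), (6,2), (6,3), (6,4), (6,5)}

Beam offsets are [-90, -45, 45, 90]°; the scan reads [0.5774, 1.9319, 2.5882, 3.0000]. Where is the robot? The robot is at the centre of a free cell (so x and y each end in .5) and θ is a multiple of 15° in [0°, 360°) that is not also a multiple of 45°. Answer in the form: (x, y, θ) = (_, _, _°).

Candidates: 18 free-cell centres × 16 headings = 288 poses. Raycast each; keep the one whose scan matches to 4 dp.
  (5.5, 4.5, 255°): beam 1 = 1.9319 ≠ 0.5774 ✗
  (2.5, 4.5, 345°): beam 1 = 2.5882 ≠ 0.5774 ✗
  (5.5, 1.5, 330°): beam 2 = 0.5176 ≠ 1.9319 ✗
  (1.5, 2.5, 345°): beam 1 = 0.5176 ≠ 0.5774 ✗
  …
  (4.5, 4.5, 210°): r_1=0.5774, r_2=1.9319, r_3=2.5882, r_4=3.0000 — all match ✓
Only this pose fits every beam.

(x, y, θ) = (4.5, 4.5, 210°)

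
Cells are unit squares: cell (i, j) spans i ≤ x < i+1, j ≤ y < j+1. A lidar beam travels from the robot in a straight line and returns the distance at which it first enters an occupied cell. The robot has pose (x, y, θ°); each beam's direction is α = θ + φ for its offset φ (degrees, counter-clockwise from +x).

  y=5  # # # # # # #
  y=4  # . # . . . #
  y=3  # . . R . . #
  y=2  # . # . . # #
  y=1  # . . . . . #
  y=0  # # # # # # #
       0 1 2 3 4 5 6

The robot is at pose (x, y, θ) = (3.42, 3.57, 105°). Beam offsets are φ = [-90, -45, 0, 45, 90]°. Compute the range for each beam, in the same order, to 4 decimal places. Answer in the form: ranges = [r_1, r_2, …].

beam 1: φ=-90°, α=15°
  cosα=0.9659 sinα=0.2588 | (3,3) | tMaxX 0.6005 tMaxY 1.6614 | tΔX 1.0353 tΔY 3.8637
    t=0.6005 [x] (4,3)
    t=1.6357 [x] (5,3)
    t=1.6614 [y] (5,4)
    t=2.6710 [x] (6,4) — stop
  → r_1 = 2.6710
beam 2: φ=-45°, α=60°
  cosα=0.5000 sinα=0.8660 | (3,3) | tMaxX 1.1600 tMaxY 0.4965 | tΔX 2.0000 tΔY 1.1547
    t=0.4965 [y] (3,4)
    t=1.1600 [x] (4,4)
    t=1.6512 [y] (4,5) — stop
  → r_2 = 1.6512
beam 3: φ=0°, α=105°
  cosα=-0.2588 sinα=0.9659 | (3,3) | tMaxX 1.6228 tMaxY 0.4452 | tΔX 3.8637 tΔY 1.0353
    t=0.4452 [y] (3,4)
    t=1.4804 [y] (3,5) — stop
  → r_3 = 1.4804
beam 4: φ=45°, α=150°
  cosα=-0.8660 sinα=0.5000 | (3,3) | tMaxX 0.4850 tMaxY 0.8600 | tΔX 1.1547 tΔY 2.0000
    t=0.4850 [x] (2,3)
    t=0.8600 [y] (2,4) — stop
  → r_4 = 0.8600
beam 5: φ=90°, α=195°
  cosα=-0.9659 sinα=-0.2588 | (3,3) | tMaxX 0.4348 tMaxY 2.2023 | tΔX 1.0353 tΔY 3.8637
    t=0.4348 [x] (2,3)
    t=1.4701 [x] (1,3)
    t=2.2023 [y] (1,2)
    t=2.5054 [x] (0,2) — stop
  → r_5 = 2.5054

ranges = [2.6710, 1.6512, 1.4804, 0.8600, 2.5054]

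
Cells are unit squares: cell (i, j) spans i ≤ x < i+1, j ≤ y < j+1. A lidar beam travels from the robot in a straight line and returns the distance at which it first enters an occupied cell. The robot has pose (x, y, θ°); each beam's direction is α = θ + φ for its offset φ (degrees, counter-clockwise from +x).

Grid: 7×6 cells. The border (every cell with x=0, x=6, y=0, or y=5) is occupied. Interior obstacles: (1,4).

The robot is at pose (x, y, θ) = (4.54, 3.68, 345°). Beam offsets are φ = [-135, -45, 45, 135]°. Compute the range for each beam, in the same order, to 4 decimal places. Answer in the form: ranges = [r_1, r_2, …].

ranges = [4.0876, 2.9200, 1.6859, 1.5242]

beam 1: φ=-135°, α=210°
  dir = (cos 210°, sin 210°) = (-0.8660, -0.5000); from cell (4,3)
  next x-line at t=0.6235, next y-line at t=1.3600; Δt_x=1.1547, Δt_y=2.0000
    x: enter (3,3) at t=0.6235
    y: enter (3,2) at t=1.3600
    x: enter (2,2) at t=1.7782
    x: enter (1,2) at t=2.9329
    y: enter (1,1) at t=3.3600
    x: enter (0,1) at t=4.0876 ← occupied
  → r_1 = 4.0876
beam 2: φ=-45°, α=300°
  dir = (cos 300°, sin 300°) = (0.5000, -0.8660); from cell (4,3)
  next x-line at t=0.9200, next y-line at t=0.7852; Δt_x=2.0000, Δt_y=1.1547
    y: enter (4,2) at t=0.7852
    x: enter (5,2) at t=0.9200
    y: enter (5,1) at t=1.9399
    x: enter (6,1) at t=2.9200 ← occupied
  → r_2 = 2.9200
beam 3: φ=45°, α=30°
  dir = (cos 30°, sin 30°) = (0.8660, 0.5000); from cell (4,3)
  next x-line at t=0.5312, next y-line at t=0.6400; Δt_x=1.1547, Δt_y=2.0000
    x: enter (5,3) at t=0.5312
    y: enter (5,4) at t=0.6400
    x: enter (6,4) at t=1.6859 ← occupied
  → r_3 = 1.6859
beam 4: φ=135°, α=120°
  dir = (cos 120°, sin 120°) = (-0.5000, 0.8660); from cell (4,3)
  next x-line at t=1.0800, next y-line at t=0.3695; Δt_x=2.0000, Δt_y=1.1547
    y: enter (4,4) at t=0.3695
    x: enter (3,4) at t=1.0800
    y: enter (3,5) at t=1.5242 ← occupied
  → r_4 = 1.5242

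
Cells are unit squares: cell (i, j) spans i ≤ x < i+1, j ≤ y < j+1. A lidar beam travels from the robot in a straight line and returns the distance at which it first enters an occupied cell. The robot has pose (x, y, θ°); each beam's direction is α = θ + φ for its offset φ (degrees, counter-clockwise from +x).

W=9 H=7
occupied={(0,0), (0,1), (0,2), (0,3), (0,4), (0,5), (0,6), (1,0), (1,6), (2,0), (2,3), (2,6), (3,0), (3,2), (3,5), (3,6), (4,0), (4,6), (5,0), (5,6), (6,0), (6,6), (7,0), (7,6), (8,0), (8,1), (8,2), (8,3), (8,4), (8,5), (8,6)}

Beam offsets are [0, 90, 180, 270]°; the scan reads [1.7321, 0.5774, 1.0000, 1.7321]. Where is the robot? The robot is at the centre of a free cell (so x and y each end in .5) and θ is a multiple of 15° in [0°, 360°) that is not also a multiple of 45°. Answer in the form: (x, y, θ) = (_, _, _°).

The pose lattice has 32·16 = 512 candidates. Test each by forward raycasting.
  (5.5, 5.5, 345°): beam 1 = 2.5882 ≠ 1.7321 ✗
  (4.5, 3.5, 345°): beam 1 = 3.6235 ≠ 1.7321 ✗
  (7.5, 5.5, 285°): beam 1 = 1.9319 ≠ 1.7321 ✗
  …
  (2.5, 4.5, 210°): r_1=1.7321, r_2=0.5774, r_3=1.0000, r_4=1.7321 — all match ✓
No second candidate reproduces the full scan.

(x, y, θ) = (2.5, 4.5, 210°)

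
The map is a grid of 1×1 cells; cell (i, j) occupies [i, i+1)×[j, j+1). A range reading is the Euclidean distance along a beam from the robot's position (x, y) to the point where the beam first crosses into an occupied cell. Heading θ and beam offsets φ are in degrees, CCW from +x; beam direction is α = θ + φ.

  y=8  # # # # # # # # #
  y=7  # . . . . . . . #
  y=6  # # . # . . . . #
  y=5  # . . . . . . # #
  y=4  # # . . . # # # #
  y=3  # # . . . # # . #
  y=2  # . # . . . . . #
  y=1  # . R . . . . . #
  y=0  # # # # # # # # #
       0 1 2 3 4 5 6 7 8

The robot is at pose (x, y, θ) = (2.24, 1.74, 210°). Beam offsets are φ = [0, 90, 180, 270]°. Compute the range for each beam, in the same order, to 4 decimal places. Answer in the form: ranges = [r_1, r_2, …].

ranges = [1.4318, 0.8545, 0.5200, 0.3002]

beam 1: φ=0°, α=210°
  d=(-0.8660,-0.5000)  start (2,1)  tX=0.2771 tY=1.4800  stride 1/|dx|=1.1547 1/|dy|=2.0000
    cross x-line → (1,1), t=0.2771
    cross x-line → (0,1), t=1.4318 (wall)
  → r_1 = 1.4318
beam 2: φ=90°, α=300°
  d=(0.5000,-0.8660)  start (2,1)  tX=1.5200 tY=0.8545  stride 1/|dx|=2.0000 1/|dy|=1.1547
    cross y-line → (2,0), t=0.8545 (wall)
  → r_2 = 0.8545
beam 3: φ=180°, α=30°
  d=(0.8660,0.5000)  start (2,1)  tX=0.8776 tY=0.5200  stride 1/|dx|=1.1547 1/|dy|=2.0000
    cross y-line → (2,2), t=0.5200 (wall)
  → r_3 = 0.5200
beam 4: φ=270°, α=120°
  d=(-0.5000,0.8660)  start (2,1)  tX=0.4800 tY=0.3002  stride 1/|dx|=2.0000 1/|dy|=1.1547
    cross y-line → (2,2), t=0.3002 (wall)
  → r_4 = 0.3002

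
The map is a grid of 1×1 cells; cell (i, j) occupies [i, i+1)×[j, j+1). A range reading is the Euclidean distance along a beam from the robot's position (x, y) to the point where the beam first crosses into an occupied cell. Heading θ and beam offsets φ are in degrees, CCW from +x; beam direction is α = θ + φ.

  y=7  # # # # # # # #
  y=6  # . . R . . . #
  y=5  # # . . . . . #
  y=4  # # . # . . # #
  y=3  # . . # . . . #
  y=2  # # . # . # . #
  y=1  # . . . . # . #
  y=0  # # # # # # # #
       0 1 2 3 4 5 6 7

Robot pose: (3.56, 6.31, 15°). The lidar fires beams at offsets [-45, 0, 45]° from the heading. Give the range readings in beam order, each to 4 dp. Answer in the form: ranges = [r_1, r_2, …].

beam 1: φ=-45°, α=330°
  direction (0.8660, -0.5000); cell (3,6); t to first gridline: x 0.5081, y 0.6200 (then +1.1547 / +2.0000)
    (4,6) via x @ 0.5081
    (4,5) via y @ 0.6200
    (5,5) via x @ 1.6628
    (5,4) via y @ 2.6200
    (6,4) via x @ 2.8175  # hit
  → r_1 = 2.8175
beam 2: φ=0°, α=15°
  direction (0.9659, 0.2588); cell (3,6); t to first gridline: x 0.4555, y 2.6660 (then +1.0353 / +3.8637)
    (4,6) via x @ 0.4555
    (5,6) via x @ 1.4908
    (6,6) via x @ 2.5261
    (6,7) via y @ 2.6660  # hit
  → r_2 = 2.6660
beam 3: φ=45°, α=60°
  direction (0.5000, 0.8660); cell (3,6); t to first gridline: x 0.8800, y 0.7967 (then +2.0000 / +1.1547)
    (3,7) via y @ 0.7967  # hit
  → r_3 = 0.7967

ranges = [2.8175, 2.6660, 0.7967]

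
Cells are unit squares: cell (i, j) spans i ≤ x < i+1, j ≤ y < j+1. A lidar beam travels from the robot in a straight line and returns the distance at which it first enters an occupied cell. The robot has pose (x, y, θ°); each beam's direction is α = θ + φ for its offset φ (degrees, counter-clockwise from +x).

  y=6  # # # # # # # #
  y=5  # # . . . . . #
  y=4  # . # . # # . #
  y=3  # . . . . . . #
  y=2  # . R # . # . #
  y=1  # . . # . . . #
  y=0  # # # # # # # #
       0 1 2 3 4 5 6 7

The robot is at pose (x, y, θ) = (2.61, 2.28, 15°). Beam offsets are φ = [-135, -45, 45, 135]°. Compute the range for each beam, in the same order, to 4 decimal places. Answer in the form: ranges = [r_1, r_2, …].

ranges = [1.4780, 0.4503, 0.7800, 1.8591]

beam 1: φ=-135°, α=240°
  dir = (cos 240°, sin 240°) = (-0.5000, -0.8660); from cell (2,2)
  next x-line at t=1.2200, next y-line at t=0.3233; Δt_x=2.0000, Δt_y=1.1547
    y: enter (2,1) at t=0.3233
    x: enter (1,1) at t=1.2200
    y: enter (1,0) at t=1.4780 ← occupied
  → r_1 = 1.4780
beam 2: φ=-45°, α=330°
  dir = (cos 330°, sin 330°) = (0.8660, -0.5000); from cell (2,2)
  next x-line at t=0.4503, next y-line at t=0.5600; Δt_x=1.1547, Δt_y=2.0000
    x: enter (3,2) at t=0.4503 ← occupied
  → r_2 = 0.4503
beam 3: φ=45°, α=60°
  dir = (cos 60°, sin 60°) = (0.5000, 0.8660); from cell (2,2)
  next x-line at t=0.7800, next y-line at t=0.8314; Δt_x=2.0000, Δt_y=1.1547
    x: enter (3,2) at t=0.7800 ← occupied
  → r_3 = 0.7800
beam 4: φ=135°, α=150°
  dir = (cos 150°, sin 150°) = (-0.8660, 0.5000); from cell (2,2)
  next x-line at t=0.7044, next y-line at t=1.4400; Δt_x=1.1547, Δt_y=2.0000
    x: enter (1,2) at t=0.7044
    y: enter (1,3) at t=1.4400
    x: enter (0,3) at t=1.8591 ← occupied
  → r_4 = 1.8591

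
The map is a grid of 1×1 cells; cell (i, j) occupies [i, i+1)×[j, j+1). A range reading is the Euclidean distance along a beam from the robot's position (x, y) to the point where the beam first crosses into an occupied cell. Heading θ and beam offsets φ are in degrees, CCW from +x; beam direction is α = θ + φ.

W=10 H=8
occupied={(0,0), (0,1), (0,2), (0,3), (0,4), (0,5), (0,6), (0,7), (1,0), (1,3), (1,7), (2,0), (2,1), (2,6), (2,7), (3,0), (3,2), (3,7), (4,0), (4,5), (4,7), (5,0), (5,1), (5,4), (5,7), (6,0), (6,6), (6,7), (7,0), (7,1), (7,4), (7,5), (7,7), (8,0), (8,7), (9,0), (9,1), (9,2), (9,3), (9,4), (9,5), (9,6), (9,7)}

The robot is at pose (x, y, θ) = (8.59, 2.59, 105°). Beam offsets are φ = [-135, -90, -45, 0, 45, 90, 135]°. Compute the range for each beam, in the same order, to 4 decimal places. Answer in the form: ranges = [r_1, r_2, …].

ranges = [0.4734, 0.4245, 0.8200, 2.2796, 2.9907, 2.6814, 1.1800]

beam 1: φ=-135°, α=330°
  cosα=0.8660 sinα=-0.5000 | (8,2) | tMaxX 0.4734 tMaxY 1.1800 | tΔX 1.1547 tΔY 2.0000
    t=0.4734 [x] (9,2) — stop
  → r_1 = 0.4734
beam 2: φ=-90°, α=15°
  cosα=0.9659 sinα=0.2588 | (8,2) | tMaxX 0.4245 tMaxY 1.5841 | tΔX 1.0353 tΔY 3.8637
    t=0.4245 [x] (9,2) — stop
  → r_2 = 0.4245
beam 3: φ=-45°, α=60°
  cosα=0.5000 sinα=0.8660 | (8,2) | tMaxX 0.8200 tMaxY 0.4734 | tΔX 2.0000 tΔY 1.1547
    t=0.4734 [y] (8,3)
    t=0.8200 [x] (9,3) — stop
  → r_3 = 0.8200
beam 4: φ=0°, α=105°
  cosα=-0.2588 sinα=0.9659 | (8,2) | tMaxX 2.2796 tMaxY 0.4245 | tΔX 3.8637 tΔY 1.0353
    t=0.4245 [y] (8,3)
    t=1.4597 [y] (8,4)
    t=2.2796 [x] (7,4) — stop
  → r_4 = 2.2796
beam 5: φ=45°, α=150°
  cosα=-0.8660 sinα=0.5000 | (8,2) | tMaxX 0.6813 tMaxY 0.8200 | tΔX 1.1547 tΔY 2.0000
    t=0.6813 [x] (7,2)
    t=0.8200 [y] (7,3)
    t=1.8360 [x] (6,3)
    t=2.8200 [y] (6,4)
    t=2.9907 [x] (5,4) — stop
  → r_5 = 2.9907
beam 6: φ=90°, α=195°
  cosα=-0.9659 sinα=-0.2588 | (8,2) | tMaxX 0.6108 tMaxY 2.2796 | tΔX 1.0353 tΔY 3.8637
    t=0.6108 [x] (7,2)
    t=1.6461 [x] (6,2)
    t=2.2796 [y] (6,1)
    t=2.6814 [x] (5,1) — stop
  → r_6 = 2.6814
beam 7: φ=135°, α=240°
  cosα=-0.5000 sinα=-0.8660 | (8,2) | tMaxX 1.1800 tMaxY 0.6813 | tΔX 2.0000 tΔY 1.1547
    t=0.6813 [y] (8,1)
    t=1.1800 [x] (7,1) — stop
  → r_7 = 1.1800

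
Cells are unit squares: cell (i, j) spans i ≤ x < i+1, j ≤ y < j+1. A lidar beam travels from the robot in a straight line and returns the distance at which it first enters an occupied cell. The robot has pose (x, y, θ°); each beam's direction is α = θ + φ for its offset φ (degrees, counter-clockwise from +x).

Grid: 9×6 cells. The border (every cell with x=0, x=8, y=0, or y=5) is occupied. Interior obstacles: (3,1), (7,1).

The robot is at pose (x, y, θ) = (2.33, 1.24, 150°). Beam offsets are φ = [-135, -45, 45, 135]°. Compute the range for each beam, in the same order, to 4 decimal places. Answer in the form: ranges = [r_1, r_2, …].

ranges = [0.6936, 3.8926, 0.9273, 0.2485]

beam 1: φ=-135°, α=15°
  dir = (cos 15°, sin 15°) = (0.9659, 0.2588); from cell (2,1)
  next x-line at t=0.6936, next y-line at t=2.9364; Δt_x=1.0353, Δt_y=3.8637
    x: enter (3,1) at t=0.6936 ← occupied
  → r_1 = 0.6936
beam 2: φ=-45°, α=105°
  dir = (cos 105°, sin 105°) = (-0.2588, 0.9659); from cell (2,1)
  next x-line at t=1.2750, next y-line at t=0.7868; Δt_x=3.8637, Δt_y=1.0353
    y: enter (2,2) at t=0.7868
    x: enter (1,2) at t=1.2750
    y: enter (1,3) at t=1.8221
    y: enter (1,4) at t=2.8574
    y: enter (1,5) at t=3.8926 ← occupied
  → r_2 = 3.8926
beam 3: φ=45°, α=195°
  dir = (cos 195°, sin 195°) = (-0.9659, -0.2588); from cell (2,1)
  next x-line at t=0.3416, next y-line at t=0.9273; Δt_x=1.0353, Δt_y=3.8637
    x: enter (1,1) at t=0.3416
    y: enter (1,0) at t=0.9273 ← occupied
  → r_3 = 0.9273
beam 4: φ=135°, α=285°
  dir = (cos 285°, sin 285°) = (0.2588, -0.9659); from cell (2,1)
  next x-line at t=2.5887, next y-line at t=0.2485; Δt_x=3.8637, Δt_y=1.0353
    y: enter (2,0) at t=0.2485 ← occupied
  → r_4 = 0.2485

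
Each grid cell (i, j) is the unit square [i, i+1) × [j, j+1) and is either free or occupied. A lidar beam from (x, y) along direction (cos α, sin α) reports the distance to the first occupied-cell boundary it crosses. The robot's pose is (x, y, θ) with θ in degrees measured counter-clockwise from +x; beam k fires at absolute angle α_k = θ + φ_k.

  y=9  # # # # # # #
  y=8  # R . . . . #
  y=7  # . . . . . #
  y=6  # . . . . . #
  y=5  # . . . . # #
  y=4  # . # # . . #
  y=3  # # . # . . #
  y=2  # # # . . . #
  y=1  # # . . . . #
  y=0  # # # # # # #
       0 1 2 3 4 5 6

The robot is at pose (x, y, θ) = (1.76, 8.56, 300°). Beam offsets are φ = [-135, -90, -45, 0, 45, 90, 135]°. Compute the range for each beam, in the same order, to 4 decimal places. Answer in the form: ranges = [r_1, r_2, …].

ranges = [0.7868, 0.8776, 2.9364, 4.1107, 4.3896, 0.8800, 0.4555]

beam 1: φ=-135°, α=165°
  cosα=-0.9659 sinα=0.2588 | (1,8) | tMaxX 0.7868 tMaxY 1.7000 | tΔX 1.0353 tΔY 3.8637
    t=0.7868 [x] (0,8) — stop
  → r_1 = 0.7868
beam 2: φ=-90°, α=210°
  cosα=-0.8660 sinα=-0.5000 | (1,8) | tMaxX 0.8776 tMaxY 1.1200 | tΔX 1.1547 tΔY 2.0000
    t=0.8776 [x] (0,8) — stop
  → r_2 = 0.8776
beam 3: φ=-45°, α=255°
  cosα=-0.2588 sinα=-0.9659 | (1,8) | tMaxX 2.9364 tMaxY 0.5798 | tΔX 3.8637 tΔY 1.0353
    t=0.5798 [y] (1,7)
    t=1.6150 [y] (1,6)
    t=2.6503 [y] (1,5)
    t=2.9364 [x] (0,5) — stop
  → r_3 = 2.9364
beam 4: φ=0°, α=300°
  cosα=0.5000 sinα=-0.8660 | (1,8) | tMaxX 0.4800 tMaxY 0.6466 | tΔX 2.0000 tΔY 1.1547
    t=0.4800 [x] (2,8)
    t=0.6466 [y] (2,7)
    t=1.8013 [y] (2,6)
    t=2.4800 [x] (3,6)
    t=2.9560 [y] (3,5)
    t=4.1107 [y] (3,4) — stop
  → r_4 = 4.1107
beam 5: φ=45°, α=345°
  cosα=0.9659 sinα=-0.2588 | (1,8) | tMaxX 0.2485 tMaxY 2.1637 | tΔX 1.0353 tΔY 3.8637
    t=0.2485 [x] (2,8)
    t=1.2837 [x] (3,8)
    t=2.1637 [y] (3,7)
    t=2.3190 [x] (4,7)
    t=3.3543 [x] (5,7)
    t=4.3896 [x] (6,7) — stop
  → r_5 = 4.3896
beam 6: φ=90°, α=30°
  cosα=0.8660 sinα=0.5000 | (1,8) | tMaxX 0.2771 tMaxY 0.8800 | tΔX 1.1547 tΔY 2.0000
    t=0.2771 [x] (2,8)
    t=0.8800 [y] (2,9) — stop
  → r_6 = 0.8800
beam 7: φ=135°, α=75°
  cosα=0.2588 sinα=0.9659 | (1,8) | tMaxX 0.9273 tMaxY 0.4555 | tΔX 3.8637 tΔY 1.0353
    t=0.4555 [y] (1,9) — stop
  → r_7 = 0.4555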